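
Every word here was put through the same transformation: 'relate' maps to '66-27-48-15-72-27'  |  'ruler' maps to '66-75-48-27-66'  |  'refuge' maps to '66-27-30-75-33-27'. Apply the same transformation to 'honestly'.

36-57-54-27-69-72-48-87

With a=1..z=26, the number is 3·pos + 12.
On honestly: h=8→36, o=15→57, n=14→54, e=5→27, s=19→69, t=20→72, l=12→48, y=25→87.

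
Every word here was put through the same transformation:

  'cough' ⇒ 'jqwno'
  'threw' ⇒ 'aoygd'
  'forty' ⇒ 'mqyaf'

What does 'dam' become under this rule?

kct

The shift depends on letter class: consonant c→j is +7, but vowel o→q is +2. Two shifts are in play — +2 for a/e/i/o/u, +7 for every other letter.
On dam: d(cons)+7=k, a(vowel)+2=c, m(cons)+7=t.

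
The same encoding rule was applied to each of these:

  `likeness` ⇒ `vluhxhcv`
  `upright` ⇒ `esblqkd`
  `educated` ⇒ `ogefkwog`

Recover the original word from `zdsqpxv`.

painful

Shifts by position in likeness: pos 0: l→v (+10), pos 1: i→l (+3), pos 2: k→u (+10), pos 3: e→h (+3) — repeating every 2. A repeating key of period 2 is used — shifts +10, +3 over and over.
Reversing it on zdsqpxv: z−10=p, d−3=a, s−10=i, q−3=n, p−10=f, x−3=u, v−10=l.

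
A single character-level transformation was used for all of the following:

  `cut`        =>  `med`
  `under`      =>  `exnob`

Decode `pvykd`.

Compare letters: c→m is +10, u→e is +10, t→d is +10 — a constant shift. Every letter moves 10 places later in the alphabet, wrapping around z→a.
Reversing it on pvykd: p−10=f, v−10=l, y−10=o, k−10=a, d−10=t.

float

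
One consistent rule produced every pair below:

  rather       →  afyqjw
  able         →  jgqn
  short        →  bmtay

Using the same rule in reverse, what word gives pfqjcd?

galaxy

Shifts by position in rather: pos 0: r→a (+9), pos 1: a→f (+5), pos 2: t→y (+5), pos 3: h→q (+9), pos 4: e→j (+5), pos 5: r→w (+5) — repeating every 3. It's a Vigenère-style cipher with numeric key [9,5,5]: position i shifts by key[i mod 3].
Undoing it on pfqjcd: p−9=g, f−5=a, q−5=l, j−9=a, c−5=x, d−5=y.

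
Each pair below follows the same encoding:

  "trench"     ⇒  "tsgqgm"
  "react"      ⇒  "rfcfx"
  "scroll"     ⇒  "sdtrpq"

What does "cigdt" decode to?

In trench: t→t is +0, r→s is +1, e→g is +2, n→q is +3 — the shift increases by 1 each position. The shift increases by 1 at each position, starting from +0: 0, 1, 2, ….
Reversing it on cigdt: c−0=c, i−1=h, g−2=e, d−3=a, t−4=p.

cheap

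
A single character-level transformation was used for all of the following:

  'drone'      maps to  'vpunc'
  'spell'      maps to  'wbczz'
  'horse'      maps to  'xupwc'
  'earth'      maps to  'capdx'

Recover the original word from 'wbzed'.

d(3)→v(21) and r(17)→p(15) fit y≡7x+0 (mod 26); the inverse of 7 mod 26 is 15. Each letter's alphabet position (a=0..z=25) is mapped through 7·x+0 mod 26 — an affine cipher.
Reversing it on wbzed: w(22)→15·(22−0)≡18=s; b(1)→15·(1−0)≡15=p; z(25)→15·(25−0)≡11=l; e(4)→15·(4−0)≡8=i; d(3)→15·(3−0)≡19=t (all mod 26).

split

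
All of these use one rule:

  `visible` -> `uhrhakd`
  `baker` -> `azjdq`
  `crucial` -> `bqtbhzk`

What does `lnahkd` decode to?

mobile

Compare letters: v→u is +25, i→h is +25, s→r is +25 — a constant shift. This is a Caesar cipher with shift 25.
Reversing it on lnahkd: l−25=m, n−25=o, a−25=b, h−25=i, k−25=l, d−25=e.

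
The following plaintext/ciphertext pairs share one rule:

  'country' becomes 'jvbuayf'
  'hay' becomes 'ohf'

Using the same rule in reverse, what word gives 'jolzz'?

Compare letters: c→j is +7, o→v is +7, u→b is +7 — a constant shift. This is a Caesar cipher with shift 7.
Undoing it on jolzz: j−7=c, o−7=h, l−7=e, z−7=s, z−7=s.

chess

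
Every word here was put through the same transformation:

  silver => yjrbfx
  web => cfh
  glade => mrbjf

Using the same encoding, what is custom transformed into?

ivyzps

The shift depends on letter class: consonant s→y is +6, but vowel i→j is +1. The rule splits by letter class: vowels +1, consonants +6.
On custom: c(cons)+6=i, u(vowel)+1=v, s(cons)+6=y, t(cons)+6=z, o(vowel)+1=p, m(cons)+6=s.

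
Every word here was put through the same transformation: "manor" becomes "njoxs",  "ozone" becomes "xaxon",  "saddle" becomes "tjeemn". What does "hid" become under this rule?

Vowels shift forward by 9 and consonants shift forward by 1.
On hid: h(cons)+1=i, i(vowel)+9=r, d(cons)+1=e.

ire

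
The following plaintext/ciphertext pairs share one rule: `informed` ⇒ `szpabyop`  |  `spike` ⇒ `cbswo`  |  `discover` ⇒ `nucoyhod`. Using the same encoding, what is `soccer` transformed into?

camood

Shifts by position in informed: pos 0: i→s (+10), pos 1: n→z (+12), pos 2: f→p (+10), pos 3: o→a (+12) — repeating every 2. A repeating key of period 2 is used — shifts +10, +12 over and over.
On soccer: s+10=c, o+12=a, c+10=m, c+12=o, e+10=o, r+12=d.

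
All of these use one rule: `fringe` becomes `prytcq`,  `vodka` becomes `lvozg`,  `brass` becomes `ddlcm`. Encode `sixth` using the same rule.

Read the word backwards and shift each letter +11.
For sixth: reverse → htxis; then shift: h+11=s, t+11=e, x+11=i, i+11=t, s+11=d.

seitd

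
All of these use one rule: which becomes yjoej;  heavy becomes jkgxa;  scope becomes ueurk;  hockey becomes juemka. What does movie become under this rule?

ouxok

The shift depends on letter class: consonant w→y is +2, but vowel i→o is +6. Two shifts are in play — +6 for a/e/i/o/u, +2 for every other letter.
For movie: m(cons)+2=o, o(vowel)+6=u, v(cons)+2=x, i(vowel)+6=o, e(vowel)+6=k.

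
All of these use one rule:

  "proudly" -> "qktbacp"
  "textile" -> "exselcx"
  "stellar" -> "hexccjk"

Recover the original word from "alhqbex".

dispute

p(15)→q(16) and r(17)→k(10) fit y≡23x+9 (mod 26); the inverse of 23 mod 26 is 17. This is an affine cipher: with a=0,…,z=25, each position x becomes (23x+9) mod 26.
Decoding alhqbex: a(0)→17·(0−9)≡3=d; l(11)→17·(11−9)≡8=i; h(7)→17·(7−9)≡18=s; q(16)→17·(16−9)≡15=p; b(1)→17·(1−9)≡20=u; e(4)→17·(4−9)≡19=t; x(23)→17·(23−9)≡4=e (all mod 26).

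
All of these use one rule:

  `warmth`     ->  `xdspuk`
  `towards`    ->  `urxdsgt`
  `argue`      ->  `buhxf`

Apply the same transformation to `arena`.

Shifts by position in warmth: pos 0: w→x (+1), pos 1: a→d (+3), pos 2: r→s (+1), pos 3: m→p (+3) — repeating every 2. A repeating key of period 2 is used — shifts +1, +3 over and over.
Applying it to arena: a+1=b, r+3=u, e+1=f, n+3=q, a+1=b.

bufqb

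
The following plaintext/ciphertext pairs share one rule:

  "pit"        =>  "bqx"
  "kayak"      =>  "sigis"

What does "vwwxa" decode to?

Read the word backwards and shift each letter +8.
Reversing it on vwwxa: shift back: v−8=n, w−8=o, w−8=o, x−8=p, a−8=s → noops; then reverse → spoon.

spoon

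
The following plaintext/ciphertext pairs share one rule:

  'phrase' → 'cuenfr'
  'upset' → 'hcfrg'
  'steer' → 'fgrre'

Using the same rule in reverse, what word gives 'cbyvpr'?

Compare letters: p→c is +13, h→u is +13, r→e is +13 — a constant shift. This is a Caesar cipher with shift 13.
Decoding cbyvpr: c−13=p, b−13=o, y−13=l, v−13=i, p−13=c, r−13=e.

police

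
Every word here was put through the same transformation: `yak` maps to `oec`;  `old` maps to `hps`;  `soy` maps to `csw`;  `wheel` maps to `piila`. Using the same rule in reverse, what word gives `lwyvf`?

The word is reversed, then every letter is shifted forward by 4.
Undoing it on lwyvf: shift back: l−4=h, w−4=s, y−4=u, v−4=r, f−4=b → hsurb; then reverse → brush.

brush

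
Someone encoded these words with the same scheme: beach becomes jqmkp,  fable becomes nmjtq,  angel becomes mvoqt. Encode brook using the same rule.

The shift depends on letter class: consonant b→j is +8, but vowel e→q is +12. Vowels shift forward by 12 and consonants shift forward by 8.
For brook: b(cons)+8=j, r(cons)+8=z, o(vowel)+12=a, o(vowel)+12=a, k(cons)+8=s.

jzaas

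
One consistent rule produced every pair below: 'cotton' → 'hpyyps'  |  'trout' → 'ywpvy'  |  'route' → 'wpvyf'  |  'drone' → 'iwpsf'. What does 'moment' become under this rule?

rprfsy

The shift depends on letter class: consonant c→h is +5, but vowel o→p is +1. Two shifts are in play — +1 for a/e/i/o/u, +5 for every other letter.
For moment: m(cons)+5=r, o(vowel)+1=p, m(cons)+5=r, e(vowel)+1=f, n(cons)+5=s, t(cons)+5=y.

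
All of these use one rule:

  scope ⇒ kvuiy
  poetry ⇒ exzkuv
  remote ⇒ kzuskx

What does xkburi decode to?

The output letters match the input read backwards, each shifted +6: scope reversed is epocs. The word is reversed, then every letter is shifted forward by 6.
Undoing it on xkburi: shift back: x−6=r, k−6=e, b−6=v, u−6=o, r−6=l, i−6=c → revolc; then reverse → clover.

clover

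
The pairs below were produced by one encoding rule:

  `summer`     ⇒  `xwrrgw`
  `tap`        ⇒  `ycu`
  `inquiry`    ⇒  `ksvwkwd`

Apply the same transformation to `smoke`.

Vowels shift forward by 2 and consonants shift forward by 5.
For smoke: s(cons)+5=x, m(cons)+5=r, o(vowel)+2=q, k(cons)+5=p, e(vowel)+2=g.

xrqpg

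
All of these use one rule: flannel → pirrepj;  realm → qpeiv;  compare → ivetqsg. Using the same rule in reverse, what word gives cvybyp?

The output letters match the input read backwards, each shifted +4: flannel reversed is lennalf. Two steps: reverse the string, then apply a Caesar shift of +4.
Decoding cvybyp: shift back: c−4=y, v−4=r, y−4=u, b−4=x, y−4=u, p−4=l → yruxul; then reverse → luxury.

luxury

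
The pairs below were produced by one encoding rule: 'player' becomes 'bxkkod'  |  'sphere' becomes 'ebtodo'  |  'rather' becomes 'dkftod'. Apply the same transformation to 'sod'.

eyp

The shift depends on letter class: consonant p→b is +12, but vowel a→k is +10. Two shifts are in play — +10 for a/e/i/o/u, +12 for every other letter.
For sod: s(cons)+12=e, o(vowel)+10=y, d(cons)+12=p.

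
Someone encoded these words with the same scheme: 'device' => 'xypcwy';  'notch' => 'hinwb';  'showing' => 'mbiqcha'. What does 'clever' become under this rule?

Compare letters: d→x is +20, e→y is +20, v→p is +20 — a constant shift. Every letter moves 20 places later in the alphabet, wrapping around z→a.
Applying it to clever: c+20=w, l+20=f, e+20=y, v+20=p, e+20=y, r+20=l.

wfypyl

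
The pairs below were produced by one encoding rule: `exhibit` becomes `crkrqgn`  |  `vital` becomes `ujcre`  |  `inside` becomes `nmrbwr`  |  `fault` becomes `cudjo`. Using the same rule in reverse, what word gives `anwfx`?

owner

The output letters match the input read backwards, each shifted +9: exhibit reversed is tibihxe. Two steps: reverse the string, then apply a Caesar shift of +9.
Reversing it on anwfx: shift back: a−9=r, n−9=e, w−9=n, f−9=w, x−9=o → renwo; then reverse → owner.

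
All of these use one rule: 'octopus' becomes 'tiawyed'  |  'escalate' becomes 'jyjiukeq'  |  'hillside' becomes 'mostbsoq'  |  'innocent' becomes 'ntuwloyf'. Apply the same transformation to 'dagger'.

ignonb

In octopus: o→t is +5, c→i is +6, t→a is +7, o→w is +8 — the shift increases by 1 each position. Each letter shifts forward by (position + 5), i.e. 5, 6, 7, … — the shift grows by one for each successive letter.
For dagger: d+5=i, a+6=g, g+7=n, g+8=o, e+9=n, r+10=b.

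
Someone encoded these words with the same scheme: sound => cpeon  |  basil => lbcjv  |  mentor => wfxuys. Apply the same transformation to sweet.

cxofd

Shifts by position in sound: pos 0: s→c (+10), pos 1: o→p (+1), pos 2: u→e (+10), pos 3: n→o (+1) — repeating every 2. A repeating key of period 2 is used — shifts +10, +1 over and over.
On sweet: s+10=c, w+1=x, e+10=o, e+1=f, t+10=d.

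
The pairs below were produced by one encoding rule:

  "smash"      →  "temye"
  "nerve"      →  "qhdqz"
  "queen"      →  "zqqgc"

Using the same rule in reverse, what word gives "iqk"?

yew

The output letters match the input read backwards, each shifted +12: smash reversed is hsams. The word is reversed, then every letter is shifted forward by 12.
Decoding iqk: shift back: i−12=w, q−12=e, k−12=y → wey; then reverse → yew.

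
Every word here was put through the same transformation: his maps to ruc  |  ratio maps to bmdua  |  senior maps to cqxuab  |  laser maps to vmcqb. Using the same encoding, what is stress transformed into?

cdbqcc

The shift depends on letter class: consonant h→r is +10, but vowel i→u is +12. Vowels shift forward by 12 and consonants shift forward by 10.
On stress: s(cons)+10=c, t(cons)+10=d, r(cons)+10=b, e(vowel)+12=q, s(cons)+10=c, s(cons)+10=c.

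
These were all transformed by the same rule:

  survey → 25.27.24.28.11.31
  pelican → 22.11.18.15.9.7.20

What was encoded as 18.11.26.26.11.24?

letter

Each letter is replaced by its alphabet position (a=1..z=26) + 6.
Reversing it on 18.11.26.26.11.24: 18→(18−6)÷1=12=l, 11→(11−6)÷1=5=e, 26→(26−6)÷1=20=t, 26→(26−6)÷1=20=t, 11→(11−6)÷1=5=e, 24→(24−6)÷1=18=r.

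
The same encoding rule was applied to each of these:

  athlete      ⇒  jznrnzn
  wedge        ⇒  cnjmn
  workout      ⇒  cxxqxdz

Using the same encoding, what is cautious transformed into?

ijdzrxdy

The rule splits by letter class: vowels +9, consonants +6.
Applying it to cautious: c(cons)+6=i, a(vowel)+9=j, u(vowel)+9=d, t(cons)+6=z, i(vowel)+9=r, o(vowel)+9=x, u(vowel)+9=d, s(cons)+6=y.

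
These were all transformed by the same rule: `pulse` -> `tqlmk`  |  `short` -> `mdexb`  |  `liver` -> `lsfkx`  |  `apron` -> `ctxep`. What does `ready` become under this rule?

This is an affine cipher: with a=0,…,z=25, each position x becomes (15x+2) mod 26.
For ready: r(17)→15·17+2≡23=x; e(4)→15·4+2≡10=k; a(0)→15·0+2≡2=c; d(3)→15·3+2≡21=v; y(24)→15·24+2≡24=y (all mod 26).

xkcvy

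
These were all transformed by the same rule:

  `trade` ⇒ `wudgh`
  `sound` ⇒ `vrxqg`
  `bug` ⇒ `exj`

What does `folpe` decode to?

Compare letters: t→w is +3, r→u is +3, a→d is +3 — a constant shift. This is a Caesar cipher with shift 3.
Decoding folpe: f−3=c, o−3=l, l−3=i, p−3=m, e−3=b.

climb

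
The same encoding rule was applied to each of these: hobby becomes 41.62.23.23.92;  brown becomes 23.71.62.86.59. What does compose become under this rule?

With a=1..z=26, the number is 3·pos + 17.
Applying it to compose: c=3→26, o=15→62, m=13→56, p=16→65, o=15→62, s=19→74, e=5→32.

26.62.56.65.62.74.32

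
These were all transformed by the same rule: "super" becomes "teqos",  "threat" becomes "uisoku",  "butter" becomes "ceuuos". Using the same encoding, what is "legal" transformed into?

mohkm

The shift depends on letter class: consonant s→t is +1, but vowel u→e is +10. The rule splits by letter class: vowels +10, consonants +1.
On legal: l(cons)+1=m, e(vowel)+10=o, g(cons)+1=h, a(vowel)+10=k, l(cons)+1=m.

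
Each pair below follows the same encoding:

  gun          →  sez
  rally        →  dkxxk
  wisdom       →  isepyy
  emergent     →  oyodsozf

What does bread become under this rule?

ndokp

The shift depends on letter class: consonant g→s is +12, but vowel u→e is +10. The rule splits by letter class: vowels +10, consonants +12.
For bread: b(cons)+12=n, r(cons)+12=d, e(vowel)+10=o, a(vowel)+10=k, d(cons)+12=p.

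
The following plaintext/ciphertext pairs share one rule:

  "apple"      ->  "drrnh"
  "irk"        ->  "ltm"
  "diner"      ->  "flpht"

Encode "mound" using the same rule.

The shift depends on letter class: consonant p→r is +2, but vowel a→d is +3. Vowels shift forward by 3 and consonants shift forward by 2.
On mound: m(cons)+2=o, o(vowel)+3=r, u(vowel)+3=x, n(cons)+2=p, d(cons)+2=f.

orxpf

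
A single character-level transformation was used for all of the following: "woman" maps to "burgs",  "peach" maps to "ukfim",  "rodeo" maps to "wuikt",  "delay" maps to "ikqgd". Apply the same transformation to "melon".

Shifts by position in woman: pos 0: w→b (+5), pos 1: o→u (+6), pos 2: m→r (+5), pos 3: a→g (+6) — repeating every 2. The shifts repeat in a cycle of length 2: positions 0,1,… shift by +5, +6, then the pattern repeats.
On melon: m+5=r, e+6=k, l+5=q, o+6=u, n+5=s.

rkqus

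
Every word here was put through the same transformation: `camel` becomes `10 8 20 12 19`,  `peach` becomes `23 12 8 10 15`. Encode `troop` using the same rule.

27 25 22 22 23

c is letter #3 and maps to 10: an offset of 7. The number is (letter's place in the alphabet, a=1) + 7.
On troop: t=20→27, r=18→25, o=15→22, o=15→22, p=16→23.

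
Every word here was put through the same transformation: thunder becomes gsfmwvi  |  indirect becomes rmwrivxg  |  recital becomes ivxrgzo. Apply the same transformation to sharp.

Each letter is replaced by its mirror in the alphabet: a↔z, b↔y, c↔x, and so on (the Atbash cipher).
Applying it to sharp: s↔h, h↔s, a↔z, r↔i, p↔k.

hszik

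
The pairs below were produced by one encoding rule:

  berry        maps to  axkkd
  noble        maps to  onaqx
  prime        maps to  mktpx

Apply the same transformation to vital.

gtibq

b(1)→a(0) and e(4)→x(23) fit y≡25x+1 (mod 26); the inverse of 25 mod 26 is 25. This is an affine cipher: with a=0,…,z=25, each position x becomes (25x+1) mod 26.
On vital: v(21)→25·21+1≡6=g; i(8)→25·8+1≡19=t; t(19)→25·19+1≡8=i; a(0)→25·0+1≡1=b; l(11)→25·11+1≡16=q (all mod 26).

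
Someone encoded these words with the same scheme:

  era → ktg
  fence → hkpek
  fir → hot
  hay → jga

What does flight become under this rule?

Two shifts are in play — +6 for a/e/i/o/u, +2 for every other letter.
For flight: f(cons)+2=h, l(cons)+2=n, i(vowel)+6=o, g(cons)+2=i, h(cons)+2=j, t(cons)+2=v.

hnoijv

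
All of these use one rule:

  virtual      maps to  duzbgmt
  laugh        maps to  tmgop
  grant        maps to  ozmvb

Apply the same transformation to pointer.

xauvbqz

Vowels shift forward by 12 and consonants shift forward by 8.
Applying it to pointer: p(cons)+8=x, o(vowel)+12=a, i(vowel)+12=u, n(cons)+8=v, t(cons)+8=b, e(vowel)+12=q, r(cons)+8=z.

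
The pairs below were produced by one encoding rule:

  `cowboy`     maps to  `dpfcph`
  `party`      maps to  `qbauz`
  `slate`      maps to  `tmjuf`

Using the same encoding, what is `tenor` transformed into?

Shifts by position in cowboy: pos 0: c→d (+1), pos 1: o→p (+1), pos 2: w→f (+9), pos 3: b→c (+1), pos 4: o→p (+1), pos 5: y→h (+9) — repeating every 3. The shifts repeat in a cycle of length 3: positions 0,1,… shift by +1, +1, +9, then the pattern repeats.
Applying it to tenor: t+1=u, e+1=f, n+9=w, o+1=p, r+1=s.

ufwps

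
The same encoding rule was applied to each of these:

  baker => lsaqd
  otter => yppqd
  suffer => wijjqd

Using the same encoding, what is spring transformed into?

wrdofc

Treating letters as 0–25, the rule is x ↦ 19x + 18 (mod 26).
On spring: s(18)→19·18+18≡22=w; p(15)→19·15+18≡17=r; r(17)→19·17+18≡3=d; i(8)→19·8+18≡14=o; n(13)→19·13+18≡5=f; g(6)→19·6+18≡2=c (all mod 26).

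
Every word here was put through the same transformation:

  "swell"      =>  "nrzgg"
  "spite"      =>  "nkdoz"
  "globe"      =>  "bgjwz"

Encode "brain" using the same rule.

Compare letters: s→n is +21, w→r is +21, e→z is +21 — a constant shift. It's a constant shift of +21 (ROT21).
For brain: b+21=w, r+21=m, a+21=v, i+21=d, n+21=i.

wmvdi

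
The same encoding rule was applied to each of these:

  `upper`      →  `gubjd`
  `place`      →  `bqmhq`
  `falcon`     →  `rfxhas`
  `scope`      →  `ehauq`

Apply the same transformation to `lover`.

It's a Vigenère-style cipher with numeric key [12,5]: position i shifts by key[i mod 2].
On lover: l+12=x, o+5=t, v+12=h, e+5=j, r+12=d.

xthjd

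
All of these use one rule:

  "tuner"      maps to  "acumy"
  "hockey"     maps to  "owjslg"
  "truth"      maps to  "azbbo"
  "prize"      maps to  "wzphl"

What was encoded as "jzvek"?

crowd

A repeating key of period 2 is used — shifts +7, +8 over and over.
Decoding jzvek: j−7=c, z−8=r, v−7=o, e−8=w, k−7=d.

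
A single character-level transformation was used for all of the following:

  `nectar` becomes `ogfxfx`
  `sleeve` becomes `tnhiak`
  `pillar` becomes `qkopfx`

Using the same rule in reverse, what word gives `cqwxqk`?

Letter i (0-indexed) is shifted by i+1, so successive shifts are 1, 2, 3, ….
Decoding cqwxqk: c−1=b, q−2=o, w−3=t, x−4=t, q−5=l, k−6=e.

bottle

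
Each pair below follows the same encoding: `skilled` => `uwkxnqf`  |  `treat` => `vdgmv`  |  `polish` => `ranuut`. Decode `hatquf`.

forest

Shifts by position in skilled: pos 0: s→u (+2), pos 1: k→w (+12), pos 2: i→k (+2), pos 3: l→x (+12) — repeating every 2. The shifts repeat in a cycle of length 2: positions 0,1,… shift by +2, +12, then the pattern repeats.
Decoding hatquf: h−2=f, a−12=o, t−2=r, q−12=e, u−2=s, f−12=t.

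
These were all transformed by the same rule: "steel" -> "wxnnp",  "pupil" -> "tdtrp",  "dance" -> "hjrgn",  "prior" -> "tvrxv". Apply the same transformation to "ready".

vnjhc

Vowels shift forward by 9 and consonants shift forward by 4.
For ready: r(cons)+4=v, e(vowel)+9=n, a(vowel)+9=j, d(cons)+4=h, y(cons)+4=c.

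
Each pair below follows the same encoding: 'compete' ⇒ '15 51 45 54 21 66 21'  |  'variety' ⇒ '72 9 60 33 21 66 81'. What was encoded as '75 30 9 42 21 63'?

c(#3)→15 and o(#15)→51: differences scale by 3, so n = 3·pos + 6. The formula is n = 3×(alphabet index, a=1) + 6.
Decoding 75 30 9 42 21 63: 75→(75−6)÷3=23=w, 30→(30−6)÷3=8=h, 9→(9−6)÷3=1=a, 42→(42−6)÷3=12=l, 21→(21−6)÷3=5=e, 63→(63−6)÷3=19=s.

whales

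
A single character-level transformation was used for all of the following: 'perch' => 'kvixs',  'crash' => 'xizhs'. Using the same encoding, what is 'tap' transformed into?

Each pair mirrors across the alphabet (p↔k, e↔v, r↔i): positions sum to 25. This is the alphabet-reversal cipher (Atbash): a becomes z, b becomes y, etc.
On tap: t↔g, a↔z, p↔k.

gzk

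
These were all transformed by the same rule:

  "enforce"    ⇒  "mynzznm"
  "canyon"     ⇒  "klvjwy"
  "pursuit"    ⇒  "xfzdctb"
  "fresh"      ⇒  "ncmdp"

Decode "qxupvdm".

immense

A repeating key of period 2 is used — shifts +8, +11 over and over.
Undoing it on qxupvdm: q−8=i, x−11=m, u−8=m, p−11=e, v−8=n, d−11=s, m−8=e.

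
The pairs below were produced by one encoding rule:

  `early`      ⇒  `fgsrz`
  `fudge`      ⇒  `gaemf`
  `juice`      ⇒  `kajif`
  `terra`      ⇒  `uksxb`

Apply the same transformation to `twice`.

Shifts by position in early: pos 0: e→f (+1), pos 1: a→g (+6), pos 2: r→s (+1), pos 3: l→r (+6) — repeating every 2. The shifts repeat in a cycle of length 2: positions 0,1,… shift by +1, +6, then the pattern repeats.
Applying it to twice: t+1=u, w+6=c, i+1=j, c+6=i, e+1=f.

ucjif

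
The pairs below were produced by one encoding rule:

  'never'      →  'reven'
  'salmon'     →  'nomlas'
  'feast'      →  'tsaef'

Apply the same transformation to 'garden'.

The output letters match the input read backwards: never reversed is reven. It's just the letters in reverse order.
Applying it to garden: reverse → nedrag.

nedrag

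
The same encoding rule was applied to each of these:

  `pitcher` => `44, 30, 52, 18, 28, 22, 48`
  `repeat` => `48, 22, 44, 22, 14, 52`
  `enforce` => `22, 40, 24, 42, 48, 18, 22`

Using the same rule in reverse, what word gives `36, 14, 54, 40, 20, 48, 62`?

p(#16)→44 and i(#9)→30: differences scale by 2, so n = 2·pos + 12. The formula is n = 2×(alphabet index, a=1) + 12.
Reversing it on 36, 14, 54, 40, 20, 48, 62: 36→(36−12)÷2=12=l, 14→(14−12)÷2=1=a, 54→(54−12)÷2=21=u, 40→(40−12)÷2=14=n, 20→(20−12)÷2=4=d, 48→(48−12)÷2=18=r, 62→(62−12)÷2=25=y.

laundry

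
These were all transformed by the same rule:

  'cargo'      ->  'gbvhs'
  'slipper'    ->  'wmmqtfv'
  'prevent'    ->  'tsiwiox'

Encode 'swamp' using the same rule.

wxent

Shifts by position in cargo: pos 0: c→g (+4), pos 1: a→b (+1), pos 2: r→v (+4), pos 3: g→h (+1) — repeating every 2. The shifts repeat in a cycle of length 2: positions 0,1,… shift by +4, +1, then the pattern repeats.
Applying it to swamp: s+4=w, w+1=x, a+4=e, m+1=n, p+4=t.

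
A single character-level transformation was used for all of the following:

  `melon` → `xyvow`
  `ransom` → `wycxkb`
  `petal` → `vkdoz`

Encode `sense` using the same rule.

ocxoc

The output letters match the input read backwards, each shifted +10: melon reversed is nolem. The word is reversed, then every letter is shifted forward by 10.
On sense: reverse → esnes; then shift: e+10=o, s+10=c, n+10=x, e+10=o, s+10=c.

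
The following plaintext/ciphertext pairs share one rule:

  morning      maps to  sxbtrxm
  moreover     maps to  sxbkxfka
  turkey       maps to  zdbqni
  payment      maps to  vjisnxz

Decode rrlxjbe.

Shifts by position in morning: pos 0: m→s (+6), pos 1: o→x (+9), pos 2: r→b (+10), pos 3: n→t (+6), pos 4: i→r (+9), pos 5: n→x (+10) — repeating every 3. The shifts repeat in a cycle of length 3: positions 0,1,… shift by +6, +9, +10, then the pattern repeats.
Reversing it on rrlxjbe: r−6=l, r−9=i, l−10=b, x−6=r, j−9=a, b−10=r, e−6=y.

library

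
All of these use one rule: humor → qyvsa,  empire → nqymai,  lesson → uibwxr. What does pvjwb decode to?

A repeating key of period 2 is used — shifts +9, +4 over and over.
Undoing it on pvjwb: p−9=g, v−4=r, j−9=a, w−4=s, b−9=s.

grass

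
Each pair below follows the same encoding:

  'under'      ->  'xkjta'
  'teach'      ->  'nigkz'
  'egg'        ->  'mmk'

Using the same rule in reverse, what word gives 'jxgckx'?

reward

The output letters match the input read backwards, each shifted +6: under reversed is rednu. The word is reversed, then every letter is shifted forward by 6.
Decoding jxgckx: shift back: j−6=d, x−6=r, g−6=a, c−6=w, k−6=e, x−6=r → drawer; then reverse → reward.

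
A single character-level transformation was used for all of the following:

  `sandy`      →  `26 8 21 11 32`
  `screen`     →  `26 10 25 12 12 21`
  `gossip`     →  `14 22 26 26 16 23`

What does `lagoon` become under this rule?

s is letter #19 and maps to 26: an offset of 7. The number is (letter's place in the alphabet, a=1) + 7.
On lagoon: l=12→19, a=1→8, g=7→14, o=15→22, o=15→22, n=14→21.

19 8 14 22 22 21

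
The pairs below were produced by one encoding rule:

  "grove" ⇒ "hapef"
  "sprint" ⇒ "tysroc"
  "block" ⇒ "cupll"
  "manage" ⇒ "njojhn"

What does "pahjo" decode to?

organ

Shifts by position in grove: pos 0: g→h (+1), pos 1: r→a (+9), pos 2: o→p (+1), pos 3: v→e (+9) — repeating every 2. A repeating key of period 2 is used — shifts +1, +9 over and over.
Undoing it on pahjo: p−1=o, a−9=r, h−1=g, j−9=a, o−1=n.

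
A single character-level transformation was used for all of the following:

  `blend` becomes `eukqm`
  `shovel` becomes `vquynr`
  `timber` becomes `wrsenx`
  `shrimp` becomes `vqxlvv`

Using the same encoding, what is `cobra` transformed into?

It's a Vigenère-style cipher with numeric key [3,9,6]: position i shifts by key[i mod 3].
On cobra: c+3=f, o+9=x, b+6=h, r+3=u, a+9=j.

fxhuj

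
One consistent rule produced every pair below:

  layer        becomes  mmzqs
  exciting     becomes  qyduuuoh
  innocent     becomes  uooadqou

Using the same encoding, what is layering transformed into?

The shift depends on letter class: consonant l→m is +1, but vowel a→m is +12. Vowels shift forward by 12 and consonants shift forward by 1.
Applying it to layering: l(cons)+1=m, a(vowel)+12=m, y(cons)+1=z, e(vowel)+12=q, r(cons)+1=s, i(vowel)+12=u, n(cons)+1=o, g(cons)+1=h.

mmzqsuoh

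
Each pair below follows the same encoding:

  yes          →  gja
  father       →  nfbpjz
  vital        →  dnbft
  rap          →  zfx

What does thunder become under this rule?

bpzvljz

The shift depends on letter class: consonant y→g is +8, but vowel e→j is +5. Two shifts are in play — +5 for a/e/i/o/u, +8 for every other letter.
Applying it to thunder: t(cons)+8=b, h(cons)+8=p, u(vowel)+5=z, n(cons)+8=v, d(cons)+8=l, e(vowel)+5=j, r(cons)+8=z.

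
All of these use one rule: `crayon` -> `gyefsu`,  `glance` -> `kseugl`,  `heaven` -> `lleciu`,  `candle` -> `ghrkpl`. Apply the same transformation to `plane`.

Shifts by position in crayon: pos 0: c→g (+4), pos 1: r→y (+7), pos 2: a→e (+4), pos 3: y→f (+7) — repeating every 2. A repeating key of period 2 is used — shifts +4, +7 over and over.
On plane: p+4=t, l+7=s, a+4=e, n+7=u, e+4=i.

tseui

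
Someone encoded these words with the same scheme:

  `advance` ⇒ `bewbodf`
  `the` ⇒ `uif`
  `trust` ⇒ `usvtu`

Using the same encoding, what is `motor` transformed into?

Compare letters: a→b is +1, d→e is +1, v→w is +1 — a constant shift. This is a Caesar cipher with shift 1.
Applying it to motor: m+1=n, o+1=p, t+1=u, o+1=p, r+1=s.

npups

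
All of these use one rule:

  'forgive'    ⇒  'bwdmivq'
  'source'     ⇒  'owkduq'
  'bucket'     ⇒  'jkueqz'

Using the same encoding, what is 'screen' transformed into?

oudqql

f(5)→b(1) and o(14)→w(22) fit y≡11x+24 (mod 26); the inverse of 11 mod 26 is 19. Treating letters as 0–25, the rule is x ↦ 11x + 24 (mod 26).
On screen: s(18)→11·18+24≡14=o; c(2)→11·2+24≡20=u; r(17)→11·17+24≡3=d; e(4)→11·4+24≡16=q; e(4)→11·4+24≡16=q; n(13)→11·13+24≡11=l (all mod 26).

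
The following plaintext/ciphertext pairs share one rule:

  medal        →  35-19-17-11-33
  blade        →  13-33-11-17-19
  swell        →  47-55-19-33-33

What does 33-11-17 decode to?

With a=1..z=26, the number is 2·pos + 9.
Undoing it on 33-11-17: 33→(33−9)÷2=12=l, 11→(11−9)÷2=1=a, 17→(17−9)÷2=4=d.

lad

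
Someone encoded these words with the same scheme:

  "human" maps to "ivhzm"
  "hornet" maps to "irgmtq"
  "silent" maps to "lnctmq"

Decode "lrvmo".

Treating letters as 0–25, the rule is x ↦ 5x + 25 (mod 26).
Reversing it on lrvmo: l(11)→21·(11−25)≡18=s; r(17)→21·(17−25)≡14=o; v(21)→21·(21−25)≡20=u; m(12)→21·(12−25)≡13=n; o(14)→21·(14−25)≡3=d (all mod 26).

sound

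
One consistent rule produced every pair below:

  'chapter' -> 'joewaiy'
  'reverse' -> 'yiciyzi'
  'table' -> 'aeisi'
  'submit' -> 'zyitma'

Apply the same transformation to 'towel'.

asdis

The shift depends on letter class: consonant c→j is +7, but vowel a→e is +4. Two shifts are in play — +4 for a/e/i/o/u, +7 for every other letter.
Applying it to towel: t(cons)+7=a, o(vowel)+4=s, w(cons)+7=d, e(vowel)+4=i, l(cons)+7=s.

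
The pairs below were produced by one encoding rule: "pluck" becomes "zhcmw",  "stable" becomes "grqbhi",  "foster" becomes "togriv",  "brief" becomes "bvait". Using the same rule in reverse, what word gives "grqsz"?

p(15)→z(25) and l(11)→h(7) fit y≡11x+16 (mod 26); the inverse of 11 mod 26 is 19. This is an affine cipher: with a=0,…,z=25, each position x becomes (11x+16) mod 26.
Decoding grqsz: g(6)→19·(6−16)≡18=s; r(17)→19·(17−16)≡19=t; q(16)→19·(16−16)≡0=a; s(18)→19·(18−16)≡12=m; z(25)→19·(25−16)≡15=p (all mod 26).

stamp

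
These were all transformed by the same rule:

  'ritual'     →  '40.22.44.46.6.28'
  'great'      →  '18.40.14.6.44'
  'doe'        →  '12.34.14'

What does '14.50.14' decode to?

ewe

r(#18)→40 and i(#9)→22: differences scale by 2, so n = 2·pos + 4. Each letter becomes 2×(its alphabet position, a=1..z=26) + 4.
Undoing it on 14.50.14: 14→(14−4)÷2=5=e, 50→(50−4)÷2=23=w, 14→(14−4)÷2=5=e.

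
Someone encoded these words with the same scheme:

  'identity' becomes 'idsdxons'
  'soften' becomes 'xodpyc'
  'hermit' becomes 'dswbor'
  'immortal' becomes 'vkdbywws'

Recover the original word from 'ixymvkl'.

Two steps: reverse the string, then apply a Caesar shift of +10.
Decoding ixymvkl: shift back: i−10=y, x−10=n, y−10=o, m−10=c, v−10=l, k−10=a, l−10=b → ynoclab; then reverse → balcony.

balcony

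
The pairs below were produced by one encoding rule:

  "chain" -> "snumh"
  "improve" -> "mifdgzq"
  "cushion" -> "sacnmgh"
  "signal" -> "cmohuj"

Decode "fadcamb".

pursuit

c(2)→s(18) and h(7)→n(13) fit y≡25x+20 (mod 26); the inverse of 25 mod 26 is 25. Treating letters as 0–25, the rule is x ↦ 25x + 20 (mod 26).
Decoding fadcamb: f(5)→25·(5−20)≡15=p; a(0)→25·(0−20)≡20=u; d(3)→25·(3−20)≡17=r; c(2)→25·(2−20)≡18=s; a(0)→25·(0−20)≡20=u; m(12)→25·(12−20)≡8=i; b(1)→25·(1−20)≡19=t (all mod 26).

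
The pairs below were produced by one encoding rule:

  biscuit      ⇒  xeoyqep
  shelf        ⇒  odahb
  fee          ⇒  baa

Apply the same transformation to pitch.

Compare letters: b→x is +22, i→e is +22, s→o is +22 — a constant shift. It's a constant shift of +22 (ROT22).
Applying it to pitch: p+22=l, i+22=e, t+22=p, c+22=y, h+22=d.

lepyd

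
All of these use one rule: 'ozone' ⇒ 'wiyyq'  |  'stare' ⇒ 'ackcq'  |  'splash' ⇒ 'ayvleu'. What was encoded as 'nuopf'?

In ozone: o→w is +8, z→i is +9, o→y is +10, n→y is +11 — the shift increases by 1 each position. Letter i (0-indexed) is shifted by i+8, so successive shifts are 8, 9, 10, ….
Decoding nuopf: n−8=f, u−9=l, o−10=e, p−11=e, f−12=t.

fleet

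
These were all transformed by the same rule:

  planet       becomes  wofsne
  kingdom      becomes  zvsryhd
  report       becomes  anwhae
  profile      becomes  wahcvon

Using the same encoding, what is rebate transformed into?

anufen

Treating letters as 0–25, the rule is x ↦ 15x + 5 (mod 26).
Applying it to rebate: r(17)→15·17+5≡0=a; e(4)→15·4+5≡13=n; b(1)→15·1+5≡20=u; a(0)→15·0+5≡5=f; t(19)→15·19+5≡4=e; e(4)→15·4+5≡13=n (all mod 26).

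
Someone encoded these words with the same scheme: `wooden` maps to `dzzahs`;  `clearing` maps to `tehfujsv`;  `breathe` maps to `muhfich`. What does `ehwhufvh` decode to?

w(22)→d(3) and o(14)→z(25) fit y≡7x+5 (mod 26); the inverse of 7 mod 26 is 15. This is an affine cipher: with a=0,…,z=25, each position x becomes (7x+5) mod 26.
Decoding ehwhufvh: e(4)→15·(4−5)≡11=l; h(7)→15·(7−5)≡4=e; w(22)→15·(22−5)≡21=v; h(7)→15·(7−5)≡4=e; u(20)→15·(20−5)≡17=r; f(5)→15·(5−5)≡0=a; v(21)→15·(21−5)≡6=g; h(7)→15·(7−5)≡4=e (all mod 26).

leverage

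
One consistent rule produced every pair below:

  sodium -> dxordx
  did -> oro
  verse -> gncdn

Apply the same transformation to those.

esxdn

The shift depends on letter class: consonant s→d is +11, but vowel o→x is +9. The rule splits by letter class: vowels +9, consonants +11.
For those: t(cons)+11=e, h(cons)+11=s, o(vowel)+9=x, s(cons)+11=d, e(vowel)+9=n.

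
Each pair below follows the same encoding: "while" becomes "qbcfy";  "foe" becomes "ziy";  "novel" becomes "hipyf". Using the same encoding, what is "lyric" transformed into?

Compare letters: w→q is +20, h→b is +20, i→c is +20 — a constant shift. It's a constant shift of +20 (ROT20).
For lyric: l+20=f, y+20=s, r+20=l, i+20=c, c+20=w.

fslcw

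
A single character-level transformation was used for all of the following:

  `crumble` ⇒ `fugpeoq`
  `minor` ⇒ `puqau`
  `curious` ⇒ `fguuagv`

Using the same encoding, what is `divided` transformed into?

The shift depends on letter class: consonant c→f is +3, but vowel u→g is +12. Vowels shift forward by 12 and consonants shift forward by 3.
Applying it to divided: d(cons)+3=g, i(vowel)+12=u, v(cons)+3=y, i(vowel)+12=u, d(cons)+3=g, e(vowel)+12=q, d(cons)+3=g.

guyugqg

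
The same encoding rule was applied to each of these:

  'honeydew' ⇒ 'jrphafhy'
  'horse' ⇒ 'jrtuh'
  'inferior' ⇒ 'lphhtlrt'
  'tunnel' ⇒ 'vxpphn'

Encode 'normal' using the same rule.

The shift depends on letter class: consonant h→j is +2, but vowel o→r is +3. The rule splits by letter class: vowels +3, consonants +2.
On normal: n(cons)+2=p, o(vowel)+3=r, r(cons)+2=t, m(cons)+2=o, a(vowel)+3=d, l(cons)+2=n.

prtodn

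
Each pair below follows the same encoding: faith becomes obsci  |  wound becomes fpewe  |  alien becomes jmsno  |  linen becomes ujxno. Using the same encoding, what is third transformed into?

It's a Vigenère-style cipher with numeric key [9,1,10]: position i shifts by key[i mod 3].
Applying it to third: t+9=c, h+1=i, i+10=s, r+9=a, d+1=e.

cisae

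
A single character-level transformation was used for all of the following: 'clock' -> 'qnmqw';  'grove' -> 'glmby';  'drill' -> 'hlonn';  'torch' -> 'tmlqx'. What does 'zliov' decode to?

Each letter's alphabet position (a=0..z=25) is mapped through 17·x+8 mod 26 — an affine cipher.
Undoing it on zliov: z(25)→23·(25−8)≡1=b; l(11)→23·(11−8)≡17=r; i(8)→23·(8−8)≡0=a; o(14)→23·(14−8)≡8=i; v(21)→23·(21−8)≡13=n (all mod 26).

brain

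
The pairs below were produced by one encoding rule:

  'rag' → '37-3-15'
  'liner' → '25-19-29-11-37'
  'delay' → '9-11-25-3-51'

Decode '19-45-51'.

r(#18)→37 and a(#1)→3: differences scale by 2, so n = 2·pos + 1. Each letter becomes 2×(its alphabet position, a=1..z=26) + 1.
Decoding 19-45-51: 19→(19−1)÷2=9=i, 45→(45−1)÷2=22=v, 51→(51−1)÷2=25=y.

ivy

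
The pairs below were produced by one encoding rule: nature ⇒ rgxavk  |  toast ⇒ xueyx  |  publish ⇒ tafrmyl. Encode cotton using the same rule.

Shifts by position in nature: pos 0: n→r (+4), pos 1: a→g (+6), pos 2: t→x (+4), pos 3: u→a (+6) — repeating every 2. It's a Vigenère-style cipher with numeric key [4,6]: position i shifts by key[i mod 2].
On cotton: c+4=g, o+6=u, t+4=x, t+6=z, o+4=s, n+6=t.

guxzst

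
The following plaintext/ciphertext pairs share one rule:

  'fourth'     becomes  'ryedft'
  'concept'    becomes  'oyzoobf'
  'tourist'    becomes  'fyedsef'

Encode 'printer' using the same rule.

bdszfod

The shift depends on letter class: consonant f→r is +12, but vowel o→y is +10. Vowels shift forward by 10 and consonants shift forward by 12.
On printer: p(cons)+12=b, r(cons)+12=d, i(vowel)+10=s, n(cons)+12=z, t(cons)+12=f, e(vowel)+10=o, r(cons)+12=d.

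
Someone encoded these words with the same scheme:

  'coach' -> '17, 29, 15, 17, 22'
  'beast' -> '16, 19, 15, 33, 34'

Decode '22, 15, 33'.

The number is (letter's place in the alphabet, a=1) + 14.
Undoing it on 22, 15, 33: 22→(22−14)÷1=8=h, 15→(15−14)÷1=1=a, 33→(33−14)÷1=19=s.

has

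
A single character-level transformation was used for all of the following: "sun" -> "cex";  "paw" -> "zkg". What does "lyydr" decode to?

booth

Compare letters: s→c is +10, u→e is +10, n→x is +10 — a constant shift. Each letter is shifted forward by 10 in the alphabet (a Caesar shift of +10).
Reversing it on lyydr: l−10=b, y−10=o, y−10=o, d−10=t, r−10=h.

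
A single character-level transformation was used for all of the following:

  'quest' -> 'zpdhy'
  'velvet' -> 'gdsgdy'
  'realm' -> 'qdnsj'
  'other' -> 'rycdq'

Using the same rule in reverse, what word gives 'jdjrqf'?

memory

q(16)→z(25) and u(20)→p(15) fit y≡17x+13 (mod 26); the inverse of 17 mod 26 is 23. This is an affine cipher: with a=0,…,z=25, each position x becomes (17x+13) mod 26.
Decoding jdjrqf: j(9)→23·(9−13)≡12=m; d(3)→23·(3−13)≡4=e; j(9)→23·(9−13)≡12=m; r(17)→23·(17−13)≡14=o; q(16)→23·(16−13)≡17=r; f(5)→23·(5−13)≡24=y (all mod 26).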